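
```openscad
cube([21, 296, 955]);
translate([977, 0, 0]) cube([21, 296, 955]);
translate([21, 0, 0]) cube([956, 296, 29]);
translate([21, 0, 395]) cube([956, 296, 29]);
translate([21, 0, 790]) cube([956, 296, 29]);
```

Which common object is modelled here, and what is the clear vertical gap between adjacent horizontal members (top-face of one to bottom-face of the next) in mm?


A bookshelf. The clear shelf gap is 366 mm.

Two tall side panels with 3 horizontal boards between them — a bookshelf. The first two shelf undersides are at z = 0 and z = 395; with shelf thickness 29, the clear gap is 395 − 0 − 29 = 366 mm.


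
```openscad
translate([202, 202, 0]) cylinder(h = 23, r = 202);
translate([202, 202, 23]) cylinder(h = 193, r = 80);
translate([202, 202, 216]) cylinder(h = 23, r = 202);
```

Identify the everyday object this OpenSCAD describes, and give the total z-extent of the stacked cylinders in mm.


A spool. The overall height is 239 mm.

Three coaxial cylinders, large–small–large — a spool. Two 23 mm flanges and a 193 mm core give 23 + 193 + 23 = 239 mm.


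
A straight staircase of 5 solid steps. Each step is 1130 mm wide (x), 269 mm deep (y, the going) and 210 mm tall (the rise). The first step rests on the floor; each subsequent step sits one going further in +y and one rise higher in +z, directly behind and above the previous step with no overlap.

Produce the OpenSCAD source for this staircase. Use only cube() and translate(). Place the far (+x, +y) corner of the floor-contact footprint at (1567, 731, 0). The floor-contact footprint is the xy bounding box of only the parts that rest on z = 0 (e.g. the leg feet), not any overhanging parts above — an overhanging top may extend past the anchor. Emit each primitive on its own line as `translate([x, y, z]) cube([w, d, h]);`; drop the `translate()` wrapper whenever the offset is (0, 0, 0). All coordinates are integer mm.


translate([437, 462, 0]) cube([1130, 269, 210]);
translate([437, 731, 210]) cube([1130, 269, 210]);
translate([437, 1000, 420]) cube([1130, 269, 210]);
translate([437, 1269, 630]) cube([1130, 269, 210]);
translate([437, 1538, 840]) cube([1130, 269, 210]);


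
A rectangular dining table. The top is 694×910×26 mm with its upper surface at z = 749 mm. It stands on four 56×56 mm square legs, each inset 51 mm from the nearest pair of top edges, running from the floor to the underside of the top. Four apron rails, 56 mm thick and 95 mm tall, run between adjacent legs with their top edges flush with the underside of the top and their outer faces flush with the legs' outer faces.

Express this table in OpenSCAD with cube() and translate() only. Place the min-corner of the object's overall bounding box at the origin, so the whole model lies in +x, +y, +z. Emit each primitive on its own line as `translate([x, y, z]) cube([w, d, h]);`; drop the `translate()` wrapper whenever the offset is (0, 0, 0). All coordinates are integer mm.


// leg_h = 749 - 26 = 723
// apron z = 723 - 95 = 628
translate([0, 0, 723]) cube([694, 910, 26]);
translate([51, 51, 0]) cube([56, 56, 723]);
translate([587, 51, 0]) cube([56, 56, 723]);
translate([51, 803, 0]) cube([56, 56, 723]);
translate([587, 803, 0]) cube([56, 56, 723]);
translate([107, 51, 628]) cube([480, 56, 95]);
translate([107, 803, 628]) cube([480, 56, 95]);
translate([51, 107, 628]) cube([56, 696, 95]);
translate([587, 107, 628]) cube([56, 696, 95]);


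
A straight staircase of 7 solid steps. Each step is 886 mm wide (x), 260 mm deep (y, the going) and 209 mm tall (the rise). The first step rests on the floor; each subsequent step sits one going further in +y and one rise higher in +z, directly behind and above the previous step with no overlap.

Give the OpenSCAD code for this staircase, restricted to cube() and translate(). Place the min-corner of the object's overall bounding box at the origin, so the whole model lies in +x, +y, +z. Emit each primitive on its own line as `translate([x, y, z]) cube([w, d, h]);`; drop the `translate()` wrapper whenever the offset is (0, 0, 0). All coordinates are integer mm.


cube([886, 260, 209]);
translate([0, 260, 209]) cube([886, 260, 209]);
translate([0, 520, 418]) cube([886, 260, 209]);
translate([0, 780, 627]) cube([886, 260, 209]);
translate([0, 1040, 836]) cube([886, 260, 209]);
translate([0, 1300, 1045]) cube([886, 260, 209]);
translate([0, 1560, 1254]) cube([886, 260, 209]);


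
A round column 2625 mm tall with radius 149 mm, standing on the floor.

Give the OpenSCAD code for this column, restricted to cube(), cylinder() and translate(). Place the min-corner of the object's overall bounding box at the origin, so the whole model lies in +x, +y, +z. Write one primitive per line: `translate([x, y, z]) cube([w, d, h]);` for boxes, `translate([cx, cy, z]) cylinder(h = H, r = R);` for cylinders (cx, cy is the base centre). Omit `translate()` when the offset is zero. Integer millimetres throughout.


translate([149, 149, 0]) cylinder(h = 2625, r = 149);


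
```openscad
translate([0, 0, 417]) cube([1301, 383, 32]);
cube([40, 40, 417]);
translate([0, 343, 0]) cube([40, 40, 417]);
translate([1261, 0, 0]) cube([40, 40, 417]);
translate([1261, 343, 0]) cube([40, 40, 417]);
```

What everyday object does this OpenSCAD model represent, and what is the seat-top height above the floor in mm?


A bench. The seat-top height is 449 mm.

A long slab on four corner posts — a bench. The slab sits at z = 417 with thickness 32, so the top is 417 + 32 = 449 mm.


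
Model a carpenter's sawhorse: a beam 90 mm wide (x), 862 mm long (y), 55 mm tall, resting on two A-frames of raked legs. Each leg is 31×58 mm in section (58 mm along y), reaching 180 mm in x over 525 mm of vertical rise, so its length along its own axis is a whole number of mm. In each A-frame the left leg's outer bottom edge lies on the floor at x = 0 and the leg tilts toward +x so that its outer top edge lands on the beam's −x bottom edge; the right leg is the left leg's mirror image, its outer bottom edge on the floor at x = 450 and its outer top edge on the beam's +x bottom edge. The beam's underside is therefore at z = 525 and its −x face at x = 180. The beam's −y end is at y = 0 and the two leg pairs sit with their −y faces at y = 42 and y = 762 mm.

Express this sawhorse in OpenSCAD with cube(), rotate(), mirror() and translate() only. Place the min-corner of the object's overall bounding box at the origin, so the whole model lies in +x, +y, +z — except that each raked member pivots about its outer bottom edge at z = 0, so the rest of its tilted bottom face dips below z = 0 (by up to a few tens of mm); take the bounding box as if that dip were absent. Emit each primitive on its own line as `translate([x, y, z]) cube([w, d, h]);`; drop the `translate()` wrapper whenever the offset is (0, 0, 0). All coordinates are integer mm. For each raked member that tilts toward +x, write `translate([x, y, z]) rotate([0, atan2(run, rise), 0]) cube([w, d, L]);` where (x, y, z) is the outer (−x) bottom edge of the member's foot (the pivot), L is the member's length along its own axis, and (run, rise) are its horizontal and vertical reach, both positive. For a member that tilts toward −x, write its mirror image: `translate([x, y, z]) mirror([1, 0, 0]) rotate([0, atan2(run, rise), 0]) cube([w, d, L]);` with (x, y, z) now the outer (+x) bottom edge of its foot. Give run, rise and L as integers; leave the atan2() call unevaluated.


translate([180, 0, 525]) cube([90, 862, 55]);
translate([0, 42, 0]) rotate([0, atan2(180, 525), 0]) cube([31, 58, 555]);
translate([450, 42, 0]) mirror([1, 0, 0]) rotate([0, atan2(180, 525), 0]) cube([31, 58, 555]);
translate([0, 762, 0]) rotate([0, atan2(180, 525), 0]) cube([31, 58, 555]);
translate([450, 762, 0]) mirror([1, 0, 0]) rotate([0, atan2(180, 525), 0]) cube([31, 58, 555]);


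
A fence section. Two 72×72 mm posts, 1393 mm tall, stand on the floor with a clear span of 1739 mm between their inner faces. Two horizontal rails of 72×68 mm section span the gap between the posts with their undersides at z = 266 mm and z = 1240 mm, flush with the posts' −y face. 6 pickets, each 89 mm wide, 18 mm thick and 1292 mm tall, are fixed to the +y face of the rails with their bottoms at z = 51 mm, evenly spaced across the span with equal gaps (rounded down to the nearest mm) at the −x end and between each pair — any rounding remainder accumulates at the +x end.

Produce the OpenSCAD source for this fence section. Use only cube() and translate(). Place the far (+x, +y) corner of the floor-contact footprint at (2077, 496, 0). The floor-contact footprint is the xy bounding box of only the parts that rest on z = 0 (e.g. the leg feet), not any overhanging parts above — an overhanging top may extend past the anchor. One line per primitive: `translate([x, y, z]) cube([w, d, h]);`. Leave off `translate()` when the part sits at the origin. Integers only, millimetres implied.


translate([194, 424, 0]) cube([72, 72, 1393]);
translate([2005, 424, 0]) cube([72, 72, 1393]);
translate([266, 424, 266]) cube([1739, 72, 68]);
translate([266, 424, 1240]) cube([1739, 72, 68]);
translate([438, 496, 51]) cube([89, 18, 1292]);
translate([699, 496, 51]) cube([89, 18, 1292]);
translate([960, 496, 51]) cube([89, 18, 1292]);
translate([1221, 496, 51]) cube([89, 18, 1292]);
translate([1482, 496, 51]) cube([89, 18, 1292]);
translate([1743, 496, 51]) cube([89, 18, 1292]);


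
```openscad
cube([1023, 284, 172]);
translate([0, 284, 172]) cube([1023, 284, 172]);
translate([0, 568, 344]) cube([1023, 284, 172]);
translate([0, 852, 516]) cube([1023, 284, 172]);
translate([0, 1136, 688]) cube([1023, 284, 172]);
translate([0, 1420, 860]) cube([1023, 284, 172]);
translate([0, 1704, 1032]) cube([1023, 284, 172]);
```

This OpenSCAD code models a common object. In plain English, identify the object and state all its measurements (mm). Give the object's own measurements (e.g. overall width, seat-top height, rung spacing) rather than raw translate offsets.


A straight staircase of 7 solid steps. Each step is 1023 mm wide (x), 284 mm deep (y, the going) and 172 mm tall (the rise). The first step rests on the floor; each subsequent step sits one going further in +y and one rise higher in +z, directly behind and above the previous step with no overlap.


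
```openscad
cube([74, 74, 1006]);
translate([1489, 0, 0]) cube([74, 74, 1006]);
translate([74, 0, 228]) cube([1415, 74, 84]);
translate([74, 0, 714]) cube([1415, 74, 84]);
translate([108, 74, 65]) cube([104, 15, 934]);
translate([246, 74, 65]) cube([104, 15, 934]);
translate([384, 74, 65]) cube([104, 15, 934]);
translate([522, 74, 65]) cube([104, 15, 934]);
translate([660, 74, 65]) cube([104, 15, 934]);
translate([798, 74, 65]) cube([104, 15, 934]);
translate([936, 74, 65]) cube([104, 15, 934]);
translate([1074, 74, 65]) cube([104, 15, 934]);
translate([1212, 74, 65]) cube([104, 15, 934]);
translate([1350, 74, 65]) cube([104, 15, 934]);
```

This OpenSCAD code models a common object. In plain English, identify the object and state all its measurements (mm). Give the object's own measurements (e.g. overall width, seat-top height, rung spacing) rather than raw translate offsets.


A fence section. Two 74×74 mm posts, 1006 mm tall, stand on the floor with a clear span of 1415 mm between their inner faces. Two horizontal rails of 74×84 mm section span the gap between the posts with their undersides at z = 228 mm and z = 714 mm, flush with the posts' −y face. 10 pickets, each 104 mm wide, 15 mm thick and 934 mm tall, are fixed to the +y face of the rails with their bottoms at z = 65 mm, spaced across the span with a 34 mm gap after the −x post and between neighbouring pickets, with 35 mm left before the +x post.


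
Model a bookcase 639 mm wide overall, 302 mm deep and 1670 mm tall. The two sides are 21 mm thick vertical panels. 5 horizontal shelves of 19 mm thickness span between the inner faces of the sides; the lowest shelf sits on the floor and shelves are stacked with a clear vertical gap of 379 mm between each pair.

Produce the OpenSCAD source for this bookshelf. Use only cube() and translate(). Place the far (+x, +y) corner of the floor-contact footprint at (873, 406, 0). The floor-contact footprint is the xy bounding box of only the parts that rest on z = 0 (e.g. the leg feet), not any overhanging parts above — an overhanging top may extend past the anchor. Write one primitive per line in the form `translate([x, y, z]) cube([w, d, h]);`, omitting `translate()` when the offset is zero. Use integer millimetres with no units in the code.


translate([234, 104, 0]) cube([21, 302, 1670]);
translate([852, 104, 0]) cube([21, 302, 1670]);
translate([255, 104, 0]) cube([597, 302, 19]);
translate([255, 104, 398]) cube([597, 302, 19]);
translate([255, 104, 796]) cube([597, 302, 19]);
translate([255, 104, 1194]) cube([597, 302, 19]);
translate([255, 104, 1592]) cube([597, 302, 19]);


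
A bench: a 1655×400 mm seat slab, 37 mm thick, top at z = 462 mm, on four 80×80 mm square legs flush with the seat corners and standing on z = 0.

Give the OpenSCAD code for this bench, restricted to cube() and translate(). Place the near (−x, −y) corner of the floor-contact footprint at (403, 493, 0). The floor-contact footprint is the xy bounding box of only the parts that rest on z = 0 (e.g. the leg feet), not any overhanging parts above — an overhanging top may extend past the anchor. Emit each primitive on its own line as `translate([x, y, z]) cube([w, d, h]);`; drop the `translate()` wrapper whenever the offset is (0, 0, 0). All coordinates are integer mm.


translate([403, 493, 425]) cube([1655, 400, 37]);
translate([403, 493, 0]) cube([80, 80, 425]);
translate([403, 813, 0]) cube([80, 80, 425]);
translate([1978, 493, 0]) cube([80, 80, 425]);
translate([1978, 813, 0]) cube([80, 80, 425]);


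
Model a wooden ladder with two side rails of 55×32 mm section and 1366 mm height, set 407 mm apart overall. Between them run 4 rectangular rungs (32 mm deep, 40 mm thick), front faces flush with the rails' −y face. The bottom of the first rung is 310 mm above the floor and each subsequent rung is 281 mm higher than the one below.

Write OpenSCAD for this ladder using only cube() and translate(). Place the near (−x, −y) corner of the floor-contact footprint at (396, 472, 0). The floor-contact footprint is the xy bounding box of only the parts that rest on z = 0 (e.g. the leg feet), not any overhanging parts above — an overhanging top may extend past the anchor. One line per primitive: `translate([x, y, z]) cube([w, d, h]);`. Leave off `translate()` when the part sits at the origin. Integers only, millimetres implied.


translate([396, 472, 0]) cube([55, 32, 1366]);
translate([748, 472, 0]) cube([55, 32, 1366]);
translate([451, 472, 310]) cube([297, 32, 40]);
translate([451, 472, 591]) cube([297, 32, 40]);
translate([451, 472, 872]) cube([297, 32, 40]);
translate([451, 472, 1153]) cube([297, 32, 40]);


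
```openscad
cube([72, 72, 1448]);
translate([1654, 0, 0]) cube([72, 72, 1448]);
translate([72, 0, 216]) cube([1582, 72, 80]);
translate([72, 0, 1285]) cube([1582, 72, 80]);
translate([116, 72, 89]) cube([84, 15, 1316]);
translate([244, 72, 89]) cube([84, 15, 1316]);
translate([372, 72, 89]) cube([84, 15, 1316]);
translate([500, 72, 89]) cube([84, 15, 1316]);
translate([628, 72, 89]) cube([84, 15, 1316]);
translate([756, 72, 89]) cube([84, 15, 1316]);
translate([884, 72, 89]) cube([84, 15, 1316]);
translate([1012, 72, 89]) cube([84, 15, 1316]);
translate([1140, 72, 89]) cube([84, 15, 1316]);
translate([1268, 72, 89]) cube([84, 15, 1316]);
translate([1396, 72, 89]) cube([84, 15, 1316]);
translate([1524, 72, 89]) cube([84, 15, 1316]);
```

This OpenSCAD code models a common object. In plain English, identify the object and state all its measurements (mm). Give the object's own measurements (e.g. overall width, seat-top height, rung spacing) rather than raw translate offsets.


A fence section. Two 72×72 mm posts, 1448 mm tall, stand on the floor with a clear span of 1582 mm between their inner faces. Two horizontal rails of 72×80 mm section span the gap between the posts with their undersides at z = 216 mm and z = 1285 mm, flush with the posts' −y face. 12 pickets, each 84 mm wide, 15 mm thick and 1316 mm tall, are fixed to the +y face of the rails with their bottoms at z = 89 mm, spaced across the span with a 44 mm gap after the −x post and between neighbouring pickets, with 46 mm left before the +x post.


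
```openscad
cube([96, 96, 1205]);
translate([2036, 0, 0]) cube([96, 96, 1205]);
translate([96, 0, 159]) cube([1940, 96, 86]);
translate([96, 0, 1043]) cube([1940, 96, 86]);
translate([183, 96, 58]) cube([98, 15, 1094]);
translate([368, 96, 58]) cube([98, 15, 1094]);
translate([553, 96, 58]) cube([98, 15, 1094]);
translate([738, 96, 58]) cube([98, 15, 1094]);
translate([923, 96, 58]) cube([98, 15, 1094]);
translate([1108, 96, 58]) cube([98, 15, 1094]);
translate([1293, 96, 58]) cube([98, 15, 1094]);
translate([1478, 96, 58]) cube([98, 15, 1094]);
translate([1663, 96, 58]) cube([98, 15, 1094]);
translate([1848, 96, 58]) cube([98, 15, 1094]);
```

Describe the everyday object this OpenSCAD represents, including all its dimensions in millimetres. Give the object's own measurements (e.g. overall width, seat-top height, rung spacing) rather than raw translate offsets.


A fence section. Two 96×96 mm posts, 1205 mm tall, stand on the floor with a clear span of 1940 mm between their inner faces. Two horizontal rails of 96×86 mm section span the gap between the posts with their undersides at z = 159 mm and z = 1043 mm, flush with the posts' −y face. 10 pickets, each 98 mm wide, 15 mm thick and 1094 mm tall, are fixed to the +y face of the rails with their bottoms at z = 58 mm, spaced across the span with a 87 mm gap after the −x post and between neighbouring pickets, with 90 mm left before the +x post.


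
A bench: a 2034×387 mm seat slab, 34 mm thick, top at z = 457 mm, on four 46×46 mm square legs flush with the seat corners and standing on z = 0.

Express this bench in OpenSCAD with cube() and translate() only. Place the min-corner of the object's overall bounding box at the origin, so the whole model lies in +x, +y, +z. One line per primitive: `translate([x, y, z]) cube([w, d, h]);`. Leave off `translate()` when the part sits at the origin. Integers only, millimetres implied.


translate([0, 0, 423]) cube([2034, 387, 34]);
cube([46, 46, 423]);
translate([0, 341, 0]) cube([46, 46, 423]);
translate([1988, 0, 0]) cube([46, 46, 423]);
translate([1988, 341, 0]) cube([46, 46, 423]);


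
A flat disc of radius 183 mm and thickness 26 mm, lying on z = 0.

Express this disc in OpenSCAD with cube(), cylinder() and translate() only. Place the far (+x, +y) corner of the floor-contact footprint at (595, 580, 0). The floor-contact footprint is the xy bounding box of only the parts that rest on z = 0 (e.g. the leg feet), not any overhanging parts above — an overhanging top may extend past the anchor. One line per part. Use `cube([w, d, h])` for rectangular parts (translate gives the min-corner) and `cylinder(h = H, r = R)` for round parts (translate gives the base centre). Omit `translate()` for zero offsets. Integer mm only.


translate([412, 397, 0]) cylinder(h = 26, r = 183);


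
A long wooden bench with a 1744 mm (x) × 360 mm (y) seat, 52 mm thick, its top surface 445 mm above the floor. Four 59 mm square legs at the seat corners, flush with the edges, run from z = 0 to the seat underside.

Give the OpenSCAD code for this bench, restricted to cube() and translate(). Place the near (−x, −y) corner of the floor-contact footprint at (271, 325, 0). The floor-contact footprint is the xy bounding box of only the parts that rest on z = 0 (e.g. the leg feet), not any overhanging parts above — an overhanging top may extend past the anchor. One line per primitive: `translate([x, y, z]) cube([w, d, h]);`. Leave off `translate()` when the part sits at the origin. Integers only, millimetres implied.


// leg_h = 445 − 52 = 393
translate([271, 325, 393]) cube([1744, 360, 52]);
translate([271, 325, 0]) cube([59, 59, 393]);
translate([271, 626, 0]) cube([59, 59, 393]);
translate([1956, 325, 0]) cube([59, 59, 393]);
translate([1956, 626, 0]) cube([59, 59, 393]);


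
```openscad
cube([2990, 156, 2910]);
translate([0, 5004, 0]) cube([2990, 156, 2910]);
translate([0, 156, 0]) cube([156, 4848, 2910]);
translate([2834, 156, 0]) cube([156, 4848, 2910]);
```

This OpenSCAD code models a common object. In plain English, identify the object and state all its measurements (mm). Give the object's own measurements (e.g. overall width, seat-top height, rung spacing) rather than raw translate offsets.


The wall frame of a small rectangular building: four walls, each 2910 mm tall and 156 mm thick, enclosing a footprint 2990 mm (x) by 5160 mm (y) outside-to-outside, with no floor or roof. The front and back walls (the −y and +y sides) span the full width; the two side walls fit between them.


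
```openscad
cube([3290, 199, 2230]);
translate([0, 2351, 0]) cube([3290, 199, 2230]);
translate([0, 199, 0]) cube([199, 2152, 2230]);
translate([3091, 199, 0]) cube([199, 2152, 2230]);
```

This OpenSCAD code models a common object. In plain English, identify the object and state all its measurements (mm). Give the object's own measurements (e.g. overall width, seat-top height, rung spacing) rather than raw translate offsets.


The wall frame of a small rectangular building: four walls, each 2230 mm tall and 199 mm thick, enclosing a footprint 3290 mm (x) by 2550 mm (y) outside-to-outside, with no floor or roof. The front and back walls (the −y and +y sides) span the full width; the two side walls fit between them.


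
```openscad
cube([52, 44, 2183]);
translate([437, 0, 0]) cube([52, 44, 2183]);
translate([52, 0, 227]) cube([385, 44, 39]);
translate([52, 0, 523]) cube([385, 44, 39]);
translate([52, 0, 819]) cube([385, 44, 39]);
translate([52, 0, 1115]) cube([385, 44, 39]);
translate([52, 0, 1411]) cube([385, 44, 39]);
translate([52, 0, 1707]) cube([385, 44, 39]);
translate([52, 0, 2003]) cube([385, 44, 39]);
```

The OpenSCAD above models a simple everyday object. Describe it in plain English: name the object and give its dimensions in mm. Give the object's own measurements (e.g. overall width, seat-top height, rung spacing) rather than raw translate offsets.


A straight ladder. Two 52×44 mm vertical rails, 2183 mm tall, stand 489 mm apart (outside-to-outside) with their front faces coplanar on the −y side. 7 rungs, each 44 mm deep and 39 mm tall, span between the inner faces of the rails, front faces flush with the rails. The lowest rung's underside is at z = 227 mm and rungs are spaced 296 mm apart (underside to underside).


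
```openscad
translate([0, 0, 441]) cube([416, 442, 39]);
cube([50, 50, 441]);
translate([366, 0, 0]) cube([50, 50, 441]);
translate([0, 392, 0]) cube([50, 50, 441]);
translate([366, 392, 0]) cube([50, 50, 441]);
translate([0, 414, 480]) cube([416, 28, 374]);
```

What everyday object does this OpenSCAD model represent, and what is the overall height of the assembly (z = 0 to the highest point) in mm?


A chair. The overall height is 854 mm.

A slab on four corner posts with a tall panel at the back — a chair. The seat slab sits at z = 441 with thickness 39, and the 374 mm backrest starts at the seat top, so the overall height is 441 + 39 + 374 = 854 mm.


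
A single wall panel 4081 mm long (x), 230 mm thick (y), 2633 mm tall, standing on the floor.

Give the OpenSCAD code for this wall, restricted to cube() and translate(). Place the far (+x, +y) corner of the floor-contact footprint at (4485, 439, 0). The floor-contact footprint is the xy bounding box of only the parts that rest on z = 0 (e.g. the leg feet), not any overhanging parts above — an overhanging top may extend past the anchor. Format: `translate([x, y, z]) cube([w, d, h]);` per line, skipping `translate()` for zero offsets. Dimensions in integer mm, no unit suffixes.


translate([404, 209, 0]) cube([4081, 230, 2633]);


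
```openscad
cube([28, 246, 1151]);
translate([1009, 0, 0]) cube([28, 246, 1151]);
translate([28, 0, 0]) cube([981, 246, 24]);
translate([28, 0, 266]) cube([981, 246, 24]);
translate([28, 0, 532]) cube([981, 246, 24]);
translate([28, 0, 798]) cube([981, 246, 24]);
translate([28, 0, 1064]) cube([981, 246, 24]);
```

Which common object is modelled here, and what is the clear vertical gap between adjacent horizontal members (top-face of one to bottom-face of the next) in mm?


A bookshelf. The clear shelf gap is 242 mm.

Two tall side panels with 5 horizontal boards between them — a bookshelf. The first two shelf undersides are at z = 0 and z = 266; with shelf thickness 24, the clear gap is 266 − 0 − 24 = 242 mm.


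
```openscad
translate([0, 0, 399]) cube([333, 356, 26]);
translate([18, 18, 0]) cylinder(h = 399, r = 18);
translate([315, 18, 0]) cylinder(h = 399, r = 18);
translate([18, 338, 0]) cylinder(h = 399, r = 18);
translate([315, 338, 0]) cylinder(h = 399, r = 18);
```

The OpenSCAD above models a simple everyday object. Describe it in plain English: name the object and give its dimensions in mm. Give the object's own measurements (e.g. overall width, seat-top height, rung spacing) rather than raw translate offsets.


A four-legged stool. The seat is a 333×356×26 mm slab whose top surface is at z = 425 mm; four round legs, each 36 mm in diameter, run from the floor (z = 0) to the underside of the seat, each leg's axis is inset half a diameter from the nearest pair of seat edges (so the leg's bounding box is flush with the corner).


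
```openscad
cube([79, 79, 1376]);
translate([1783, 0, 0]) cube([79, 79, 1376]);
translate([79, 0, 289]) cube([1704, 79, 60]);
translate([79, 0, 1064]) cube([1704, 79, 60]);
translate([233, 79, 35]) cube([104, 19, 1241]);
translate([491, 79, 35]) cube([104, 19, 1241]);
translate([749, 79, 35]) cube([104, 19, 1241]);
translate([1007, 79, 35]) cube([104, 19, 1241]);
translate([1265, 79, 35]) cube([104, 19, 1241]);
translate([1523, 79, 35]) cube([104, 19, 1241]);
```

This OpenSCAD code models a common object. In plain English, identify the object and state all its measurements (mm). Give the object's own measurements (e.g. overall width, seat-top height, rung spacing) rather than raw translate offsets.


A fence section. Two 79×79 mm posts, 1376 mm tall, stand on the floor with a clear span of 1704 mm between their inner faces. Two horizontal rails of 79×60 mm section span the gap between the posts with their undersides at z = 289 mm and z = 1064 mm, flush with the posts' −y face. 6 pickets, each 104 mm wide, 19 mm thick and 1241 mm tall, are fixed to the +y face of the rails with their bottoms at z = 35 mm, spaced across the span with a 154 mm gap after the −x post and between neighbouring pickets, with 156 mm left before the +x post.


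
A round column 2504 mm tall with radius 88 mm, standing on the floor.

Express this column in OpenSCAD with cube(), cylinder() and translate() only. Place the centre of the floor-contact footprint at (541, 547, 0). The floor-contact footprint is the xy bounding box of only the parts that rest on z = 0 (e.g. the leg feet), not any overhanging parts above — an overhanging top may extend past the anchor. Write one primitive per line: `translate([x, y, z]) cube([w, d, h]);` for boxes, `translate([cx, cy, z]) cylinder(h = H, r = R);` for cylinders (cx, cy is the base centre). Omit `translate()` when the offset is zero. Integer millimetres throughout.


translate([541, 547, 0]) cylinder(h = 2504, r = 88);


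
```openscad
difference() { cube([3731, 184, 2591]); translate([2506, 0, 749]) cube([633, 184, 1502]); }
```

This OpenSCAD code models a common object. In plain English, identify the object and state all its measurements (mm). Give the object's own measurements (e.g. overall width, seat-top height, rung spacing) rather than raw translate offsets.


A wall 3731 mm long (x), 184 mm thick (y), 2591 mm tall, with a rectangular window opening cut through it. The opening is 633 mm wide and 1502 mm tall; its sill is at z = 749 mm and its near (−x) edge is 2506 mm from the wall's −x end. The opening passes through the full wall thickness.


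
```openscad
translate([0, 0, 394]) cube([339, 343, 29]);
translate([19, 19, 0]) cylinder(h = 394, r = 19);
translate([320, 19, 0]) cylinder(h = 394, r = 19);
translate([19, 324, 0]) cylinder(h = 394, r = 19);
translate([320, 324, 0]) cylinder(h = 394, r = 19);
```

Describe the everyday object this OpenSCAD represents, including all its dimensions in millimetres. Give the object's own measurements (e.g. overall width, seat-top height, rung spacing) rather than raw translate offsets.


A simple wooden stool: a rectangular seat 339 mm (x) by 343 mm (y), 29 mm thick, top face at z = 423 mm, on four round legs, each 38 mm in diameter. The legs rest on z = 0, each leg's axis is inset half a diameter from the nearest pair of seat edges (so the leg's bounding box is flush with the corner).


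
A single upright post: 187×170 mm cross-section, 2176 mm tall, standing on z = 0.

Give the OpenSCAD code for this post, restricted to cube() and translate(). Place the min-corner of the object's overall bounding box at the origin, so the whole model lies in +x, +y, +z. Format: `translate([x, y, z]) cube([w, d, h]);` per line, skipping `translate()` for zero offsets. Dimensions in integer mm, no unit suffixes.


cube([187, 170, 2176]);


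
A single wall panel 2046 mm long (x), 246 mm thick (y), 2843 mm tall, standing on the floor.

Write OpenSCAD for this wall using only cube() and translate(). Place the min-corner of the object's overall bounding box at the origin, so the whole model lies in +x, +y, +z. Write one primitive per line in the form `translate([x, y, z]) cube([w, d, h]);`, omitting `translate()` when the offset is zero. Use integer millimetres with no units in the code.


cube([2046, 246, 2843]);


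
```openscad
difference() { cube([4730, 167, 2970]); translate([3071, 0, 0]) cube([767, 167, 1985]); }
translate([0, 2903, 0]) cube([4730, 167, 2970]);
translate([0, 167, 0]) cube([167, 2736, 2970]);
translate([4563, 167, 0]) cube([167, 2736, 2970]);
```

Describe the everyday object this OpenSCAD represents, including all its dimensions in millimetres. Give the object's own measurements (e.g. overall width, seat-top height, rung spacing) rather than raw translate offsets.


A single room: four walls, each 2970 mm tall and 167 mm thick, enclosing an outside footprint 4730×3070 mm (x × y), no floor or roof. The front and back walls (−y and +y sides) run the full x-width; the side walls fit between their inner faces. A door opening 767 mm wide and 1985 mm tall is cut through the front wall from the floor up, its −x edge 3071 mm from the wall's −x end.


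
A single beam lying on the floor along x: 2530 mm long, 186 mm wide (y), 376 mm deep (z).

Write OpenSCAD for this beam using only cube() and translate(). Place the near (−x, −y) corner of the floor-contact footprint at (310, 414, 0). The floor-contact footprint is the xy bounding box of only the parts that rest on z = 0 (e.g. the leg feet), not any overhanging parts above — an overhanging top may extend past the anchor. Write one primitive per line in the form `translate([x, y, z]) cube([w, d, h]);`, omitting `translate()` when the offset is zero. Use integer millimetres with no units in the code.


translate([310, 414, 0]) cube([2530, 186, 376]);


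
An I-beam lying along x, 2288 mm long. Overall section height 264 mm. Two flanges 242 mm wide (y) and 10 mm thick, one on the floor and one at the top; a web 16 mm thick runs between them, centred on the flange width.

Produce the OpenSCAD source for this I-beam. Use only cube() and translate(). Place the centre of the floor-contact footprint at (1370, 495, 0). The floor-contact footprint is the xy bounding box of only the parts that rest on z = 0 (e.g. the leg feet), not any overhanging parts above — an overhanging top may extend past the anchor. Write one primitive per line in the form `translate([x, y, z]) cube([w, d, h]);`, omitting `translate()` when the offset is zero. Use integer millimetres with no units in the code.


translate([226, 374, 0]) cube([2288, 242, 10]);
translate([226, 487, 10]) cube([2288, 16, 244]);
translate([226, 374, 254]) cube([2288, 242, 10]);


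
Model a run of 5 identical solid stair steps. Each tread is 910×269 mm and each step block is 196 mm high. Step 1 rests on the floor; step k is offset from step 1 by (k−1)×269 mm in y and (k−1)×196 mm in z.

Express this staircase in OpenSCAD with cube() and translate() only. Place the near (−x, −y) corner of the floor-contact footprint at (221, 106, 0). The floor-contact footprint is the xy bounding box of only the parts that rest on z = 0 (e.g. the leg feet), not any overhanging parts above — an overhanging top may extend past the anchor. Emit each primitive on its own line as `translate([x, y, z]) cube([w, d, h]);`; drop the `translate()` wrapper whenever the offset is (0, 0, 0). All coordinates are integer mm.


translate([221, 106, 0]) cube([910, 269, 196]);
translate([221, 375, 196]) cube([910, 269, 196]);
translate([221, 644, 392]) cube([910, 269, 196]);
translate([221, 913, 588]) cube([910, 269, 196]);
translate([221, 1182, 784]) cube([910, 269, 196]);


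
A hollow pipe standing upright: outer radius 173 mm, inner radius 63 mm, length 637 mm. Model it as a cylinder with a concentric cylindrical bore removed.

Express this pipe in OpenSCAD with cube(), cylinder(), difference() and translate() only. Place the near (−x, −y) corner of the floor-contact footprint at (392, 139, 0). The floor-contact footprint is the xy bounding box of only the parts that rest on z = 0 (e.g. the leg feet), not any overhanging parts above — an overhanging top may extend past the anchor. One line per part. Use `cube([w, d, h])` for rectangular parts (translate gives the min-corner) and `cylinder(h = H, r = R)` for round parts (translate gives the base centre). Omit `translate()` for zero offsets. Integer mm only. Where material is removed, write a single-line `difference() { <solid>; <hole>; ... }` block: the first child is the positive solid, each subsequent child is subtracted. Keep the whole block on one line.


difference() { translate([565, 312, 0]) cylinder(h = 637, r = 173); translate([565, 312, 0]) cylinder(h = 637, r = 63); }


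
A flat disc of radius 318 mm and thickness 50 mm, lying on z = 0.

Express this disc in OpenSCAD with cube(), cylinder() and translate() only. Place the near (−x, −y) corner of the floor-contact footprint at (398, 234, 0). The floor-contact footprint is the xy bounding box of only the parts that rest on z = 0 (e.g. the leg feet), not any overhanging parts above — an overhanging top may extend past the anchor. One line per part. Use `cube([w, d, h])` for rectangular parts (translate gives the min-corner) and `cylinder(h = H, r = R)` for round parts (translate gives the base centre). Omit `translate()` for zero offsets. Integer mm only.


translate([716, 552, 0]) cylinder(h = 50, r = 318);


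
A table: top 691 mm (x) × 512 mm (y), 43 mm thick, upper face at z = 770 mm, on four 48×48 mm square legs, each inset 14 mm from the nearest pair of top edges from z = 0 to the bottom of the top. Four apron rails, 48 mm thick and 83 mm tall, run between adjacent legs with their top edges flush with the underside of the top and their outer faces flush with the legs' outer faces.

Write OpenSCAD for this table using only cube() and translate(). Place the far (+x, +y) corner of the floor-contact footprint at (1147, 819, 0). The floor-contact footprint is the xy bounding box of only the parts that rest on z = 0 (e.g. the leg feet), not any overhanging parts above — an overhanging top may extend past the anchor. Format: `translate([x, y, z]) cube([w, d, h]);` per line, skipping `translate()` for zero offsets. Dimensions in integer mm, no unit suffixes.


translate([470, 321, 727]) cube([691, 512, 43]);
translate([484, 335, 0]) cube([48, 48, 727]);
translate([1099, 335, 0]) cube([48, 48, 727]);
translate([484, 771, 0]) cube([48, 48, 727]);
translate([1099, 771, 0]) cube([48, 48, 727]);
translate([532, 335, 644]) cube([567, 48, 83]);
translate([532, 771, 644]) cube([567, 48, 83]);
translate([484, 383, 644]) cube([48, 388, 83]);
translate([1099, 383, 644]) cube([48, 388, 83]);


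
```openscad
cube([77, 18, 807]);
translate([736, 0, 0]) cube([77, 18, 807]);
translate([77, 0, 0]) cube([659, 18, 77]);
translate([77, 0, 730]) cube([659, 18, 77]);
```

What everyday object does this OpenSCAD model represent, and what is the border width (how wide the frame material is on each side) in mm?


A picture frame. The border width is 77 mm.

Four thin pieces enclosing a rectangular opening — a picture frame. The two full-height stiles are 807 mm tall; the top rail sits at z = 730 and is 77 mm tall, so the border above the opening is 807 − 730 = 77 mm, matching the stile x-width.


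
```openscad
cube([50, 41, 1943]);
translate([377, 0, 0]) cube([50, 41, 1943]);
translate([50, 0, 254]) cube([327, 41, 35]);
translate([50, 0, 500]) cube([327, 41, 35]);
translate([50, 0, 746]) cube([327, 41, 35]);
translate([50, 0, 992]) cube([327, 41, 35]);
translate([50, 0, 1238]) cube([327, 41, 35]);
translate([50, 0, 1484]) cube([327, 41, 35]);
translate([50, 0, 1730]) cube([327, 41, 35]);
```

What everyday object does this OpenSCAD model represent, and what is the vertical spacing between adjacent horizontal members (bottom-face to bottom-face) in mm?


A ladder. The rung spacing is 246 mm.

Two tall 50×41 posts with 7 short bars between them — a ladder. Adjacent rungs sit at z = 254 and z = 500, so the spacing is 500 − 254 = 246 mm.


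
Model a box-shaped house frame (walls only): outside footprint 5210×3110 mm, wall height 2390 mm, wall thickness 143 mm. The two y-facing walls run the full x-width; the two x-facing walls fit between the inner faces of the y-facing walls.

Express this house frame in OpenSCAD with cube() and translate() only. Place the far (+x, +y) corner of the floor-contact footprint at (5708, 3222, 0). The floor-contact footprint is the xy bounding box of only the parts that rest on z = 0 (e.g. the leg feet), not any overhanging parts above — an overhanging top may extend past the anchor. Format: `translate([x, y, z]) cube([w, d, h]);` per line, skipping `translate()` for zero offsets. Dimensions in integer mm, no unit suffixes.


translate([498, 112, 0]) cube([5210, 143, 2390]);
translate([498, 3079, 0]) cube([5210, 143, 2390]);
translate([498, 255, 0]) cube([143, 2824, 2390]);
translate([5565, 255, 0]) cube([143, 2824, 2390]);


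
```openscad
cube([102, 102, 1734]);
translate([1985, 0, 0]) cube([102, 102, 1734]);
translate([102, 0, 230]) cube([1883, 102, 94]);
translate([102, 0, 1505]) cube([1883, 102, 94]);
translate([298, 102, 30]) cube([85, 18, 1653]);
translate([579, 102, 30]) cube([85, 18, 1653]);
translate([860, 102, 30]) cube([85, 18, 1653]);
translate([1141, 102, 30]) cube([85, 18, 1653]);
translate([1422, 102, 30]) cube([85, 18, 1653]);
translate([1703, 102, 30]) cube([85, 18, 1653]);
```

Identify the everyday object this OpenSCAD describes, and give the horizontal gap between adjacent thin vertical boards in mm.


A fence section. The picket gap is 196 mm.

Two posts, two rails, 6 pickets — a fence section. Span 1883 mm holds 6 pickets of 85 mm with 7 equal gaps: ⌊(1883 − 6·85) / 7⌋ = 196 mm.


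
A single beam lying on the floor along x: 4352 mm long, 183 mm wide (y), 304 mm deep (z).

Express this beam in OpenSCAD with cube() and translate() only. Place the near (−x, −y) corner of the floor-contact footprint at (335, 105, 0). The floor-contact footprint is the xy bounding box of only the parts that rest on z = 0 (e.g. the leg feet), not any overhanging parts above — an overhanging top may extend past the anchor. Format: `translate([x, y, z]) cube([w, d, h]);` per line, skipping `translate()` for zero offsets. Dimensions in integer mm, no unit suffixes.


translate([335, 105, 0]) cube([4352, 183, 304]);
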